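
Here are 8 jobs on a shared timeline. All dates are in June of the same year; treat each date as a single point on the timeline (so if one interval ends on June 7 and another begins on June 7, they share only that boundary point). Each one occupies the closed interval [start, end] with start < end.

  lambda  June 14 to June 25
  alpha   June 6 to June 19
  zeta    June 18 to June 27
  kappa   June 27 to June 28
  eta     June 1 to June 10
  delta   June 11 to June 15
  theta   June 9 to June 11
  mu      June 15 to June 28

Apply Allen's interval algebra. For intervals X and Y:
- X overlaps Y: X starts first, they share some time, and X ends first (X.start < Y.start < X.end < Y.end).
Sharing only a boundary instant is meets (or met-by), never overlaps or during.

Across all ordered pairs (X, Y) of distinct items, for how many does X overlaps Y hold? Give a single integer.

8

Checking all 56 ordered pairs for relation 'overlaps'; matching pairs in alphabetical order:
(alpha, lambda): alpha overlaps lambda ✓
(alpha, mu): alpha overlaps mu ✓
(alpha, zeta): alpha overlaps zeta ✓
(delta, lambda): delta overlaps lambda ✓
(eta, alpha): eta overlaps alpha ✓
(eta, theta): eta overlaps theta ✓
(lambda, mu): lambda overlaps mu ✓
(lambda, zeta): lambda overlaps zeta ✓
Count: 8.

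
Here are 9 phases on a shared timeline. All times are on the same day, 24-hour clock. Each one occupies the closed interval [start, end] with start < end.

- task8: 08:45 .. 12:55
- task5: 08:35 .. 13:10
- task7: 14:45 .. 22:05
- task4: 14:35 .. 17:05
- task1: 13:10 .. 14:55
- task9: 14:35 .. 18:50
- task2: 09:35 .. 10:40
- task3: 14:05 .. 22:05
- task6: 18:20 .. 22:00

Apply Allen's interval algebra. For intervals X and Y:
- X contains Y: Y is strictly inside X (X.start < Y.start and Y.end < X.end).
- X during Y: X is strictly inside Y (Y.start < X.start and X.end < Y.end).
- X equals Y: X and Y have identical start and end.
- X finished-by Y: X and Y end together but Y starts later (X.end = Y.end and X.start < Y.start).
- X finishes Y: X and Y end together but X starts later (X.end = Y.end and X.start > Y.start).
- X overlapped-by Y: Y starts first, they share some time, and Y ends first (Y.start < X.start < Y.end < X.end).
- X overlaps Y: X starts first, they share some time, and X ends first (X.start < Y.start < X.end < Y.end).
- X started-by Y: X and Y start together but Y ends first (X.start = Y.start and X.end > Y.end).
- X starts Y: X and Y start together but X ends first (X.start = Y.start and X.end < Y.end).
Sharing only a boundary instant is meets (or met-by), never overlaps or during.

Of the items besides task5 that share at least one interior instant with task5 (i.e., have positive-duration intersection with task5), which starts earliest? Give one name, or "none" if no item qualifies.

task8

Target task5 = [08:35, 13:10].
task1 [13:10, 14:55] → met-by → excluded.
task2 [09:35, 10:40] → during → candidate.
task3 [14:05, 22:05] → after → excluded.
task4 [14:35, 17:05] → after → excluded.
task6 [18:20, 22:00] → after → excluded.
task7 [14:45, 22:05] → after → excluded.
task8 [08:45, 12:55] → during → candidate.
task9 [14:35, 18:50] → after → excluded.
Among candidates, earliest start is 08:45 → task8.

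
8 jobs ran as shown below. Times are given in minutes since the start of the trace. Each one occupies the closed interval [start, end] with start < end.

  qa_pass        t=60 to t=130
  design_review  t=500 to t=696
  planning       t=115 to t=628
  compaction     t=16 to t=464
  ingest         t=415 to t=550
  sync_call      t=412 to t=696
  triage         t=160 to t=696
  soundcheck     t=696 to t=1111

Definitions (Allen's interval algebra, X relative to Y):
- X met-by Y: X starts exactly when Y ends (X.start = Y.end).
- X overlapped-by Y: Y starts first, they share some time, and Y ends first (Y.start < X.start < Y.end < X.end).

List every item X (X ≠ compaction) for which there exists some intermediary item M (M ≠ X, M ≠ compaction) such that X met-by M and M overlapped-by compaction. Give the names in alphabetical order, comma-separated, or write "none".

soundcheck

Target compaction = [t=16, t=464].
Intermediaries M with M overlapped-by compaction: ingest, planning, sync_call, triage.
Via ingest — items with X met-by ingest: none.
Via planning — items with X met-by planning: none.
Via sync_call — items with X met-by sync_call: soundcheck.
Via triage — items with X met-by triage: soundcheck.
Union: soundcheck.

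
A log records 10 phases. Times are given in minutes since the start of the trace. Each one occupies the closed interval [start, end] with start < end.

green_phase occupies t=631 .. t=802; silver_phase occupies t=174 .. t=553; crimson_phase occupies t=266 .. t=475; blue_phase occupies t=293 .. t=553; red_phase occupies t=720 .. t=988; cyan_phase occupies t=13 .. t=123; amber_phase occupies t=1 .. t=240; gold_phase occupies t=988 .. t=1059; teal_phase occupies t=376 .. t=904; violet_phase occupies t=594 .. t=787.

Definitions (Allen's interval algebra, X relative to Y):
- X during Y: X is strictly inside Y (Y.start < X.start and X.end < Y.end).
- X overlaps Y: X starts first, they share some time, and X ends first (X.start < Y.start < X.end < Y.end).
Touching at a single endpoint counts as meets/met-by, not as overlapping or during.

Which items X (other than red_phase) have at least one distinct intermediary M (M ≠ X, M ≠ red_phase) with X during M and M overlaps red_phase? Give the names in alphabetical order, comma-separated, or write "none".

Target red_phase = [t=720, t=988].
Intermediaries M with M overlaps red_phase: green_phase, teal_phase, violet_phase.
Via green_phase — items with X during green_phase: none.
Via teal_phase — items with X during teal_phase: green_phase, violet_phase.
Via violet_phase — items with X during violet_phase: none.
Union: green_phase, violet_phase.

green_phase, violet_phase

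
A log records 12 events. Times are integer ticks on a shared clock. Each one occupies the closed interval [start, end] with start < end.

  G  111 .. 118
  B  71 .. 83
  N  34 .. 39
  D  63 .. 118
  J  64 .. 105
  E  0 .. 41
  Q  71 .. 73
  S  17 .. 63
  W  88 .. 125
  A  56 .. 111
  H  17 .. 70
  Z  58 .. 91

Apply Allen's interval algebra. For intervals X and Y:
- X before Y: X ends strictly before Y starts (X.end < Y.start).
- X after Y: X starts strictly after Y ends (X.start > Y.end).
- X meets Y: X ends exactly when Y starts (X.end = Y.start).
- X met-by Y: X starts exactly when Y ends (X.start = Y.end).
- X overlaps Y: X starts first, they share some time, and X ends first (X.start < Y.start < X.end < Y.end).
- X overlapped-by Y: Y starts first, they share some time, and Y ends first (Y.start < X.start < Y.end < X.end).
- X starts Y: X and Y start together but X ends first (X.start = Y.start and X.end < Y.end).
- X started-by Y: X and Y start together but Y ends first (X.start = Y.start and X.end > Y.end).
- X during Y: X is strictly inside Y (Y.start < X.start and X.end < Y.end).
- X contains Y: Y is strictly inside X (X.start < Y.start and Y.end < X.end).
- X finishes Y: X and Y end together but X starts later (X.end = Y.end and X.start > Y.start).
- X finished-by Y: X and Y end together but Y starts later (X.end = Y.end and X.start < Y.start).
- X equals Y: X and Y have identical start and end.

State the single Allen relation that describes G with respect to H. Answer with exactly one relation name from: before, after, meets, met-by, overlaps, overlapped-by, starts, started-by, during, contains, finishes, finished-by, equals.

G = [111, 118]; H = [17, 70].
Compare endpoints: G.start > H.start, G.start > H.end, G.end > H.start, G.end > H.end.
That pattern is 'after'.

after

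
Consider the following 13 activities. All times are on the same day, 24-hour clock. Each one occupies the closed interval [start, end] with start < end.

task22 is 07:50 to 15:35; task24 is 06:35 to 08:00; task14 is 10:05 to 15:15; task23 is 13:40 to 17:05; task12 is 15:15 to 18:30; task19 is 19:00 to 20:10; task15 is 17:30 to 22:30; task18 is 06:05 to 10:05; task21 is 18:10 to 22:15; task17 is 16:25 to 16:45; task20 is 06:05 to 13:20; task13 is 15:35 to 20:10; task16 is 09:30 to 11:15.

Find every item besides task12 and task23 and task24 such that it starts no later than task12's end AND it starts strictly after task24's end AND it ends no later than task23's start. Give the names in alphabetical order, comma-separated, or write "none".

Conditions: its start is no later than task12's end (X.start <= 18:30) AND its start is strictly after task24's end (X.start > 08:00) AND its end is no later than task23's start (X.end <= 13:40).
task13: start 15:35 <= 18:30? ✓; start 15:35 > 08:00? ✓; end 20:10 <= 13:40? ✗ → no.
task14: start 10:05 <= 18:30? ✓; start 10:05 > 08:00? ✓; end 15:15 <= 13:40? ✗ → no.
task15: start 17:30 <= 18:30? ✓; start 17:30 > 08:00? ✓; end 22:30 <= 13:40? ✗ → no.
task16: start 09:30 <= 18:30? ✓; start 09:30 > 08:00? ✓; end 11:15 <= 13:40? ✓ → yes.
task17: start 16:25 <= 18:30? ✓; start 16:25 > 08:00? ✓; end 16:45 <= 13:40? ✗ → no.
task18: start 06:05 <= 18:30? ✓; start 06:05 > 08:00? ✗; end 10:05 <= 13:40? ✓ → no.
task19: start 19:00 <= 18:30? ✗; start 19:00 > 08:00? ✓; end 20:10 <= 13:40? ✗ → no.
task20: start 06:05 <= 18:30? ✓; start 06:05 > 08:00? ✗; end 13:20 <= 13:40? ✓ → no.
task21: start 18:10 <= 18:30? ✓; start 18:10 > 08:00? ✓; end 22:15 <= 13:40? ✗ → no.
task22: start 07:50 <= 18:30? ✓; start 07:50 > 08:00? ✗; end 15:35 <= 13:40? ✗ → no.
Result: task16.

task16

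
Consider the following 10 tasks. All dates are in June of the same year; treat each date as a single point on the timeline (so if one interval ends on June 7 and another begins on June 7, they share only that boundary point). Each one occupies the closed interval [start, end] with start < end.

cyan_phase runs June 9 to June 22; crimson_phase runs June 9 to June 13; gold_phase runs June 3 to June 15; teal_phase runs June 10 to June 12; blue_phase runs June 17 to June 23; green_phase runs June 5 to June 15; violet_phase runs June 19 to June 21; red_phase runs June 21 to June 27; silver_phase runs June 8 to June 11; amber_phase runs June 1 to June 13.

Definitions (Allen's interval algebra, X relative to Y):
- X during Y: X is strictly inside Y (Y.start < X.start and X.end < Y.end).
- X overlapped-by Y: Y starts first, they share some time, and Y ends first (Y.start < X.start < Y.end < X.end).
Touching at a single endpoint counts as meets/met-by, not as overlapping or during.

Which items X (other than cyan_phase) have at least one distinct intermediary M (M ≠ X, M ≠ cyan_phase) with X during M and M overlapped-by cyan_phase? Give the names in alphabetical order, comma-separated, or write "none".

Target cyan_phase = [June 9, June 22].
Intermediaries M with M overlapped-by cyan_phase: blue_phase, red_phase.
Via blue_phase — items with X during blue_phase: violet_phase.
Via red_phase — items with X during red_phase: none.
Union: violet_phase.

violet_phase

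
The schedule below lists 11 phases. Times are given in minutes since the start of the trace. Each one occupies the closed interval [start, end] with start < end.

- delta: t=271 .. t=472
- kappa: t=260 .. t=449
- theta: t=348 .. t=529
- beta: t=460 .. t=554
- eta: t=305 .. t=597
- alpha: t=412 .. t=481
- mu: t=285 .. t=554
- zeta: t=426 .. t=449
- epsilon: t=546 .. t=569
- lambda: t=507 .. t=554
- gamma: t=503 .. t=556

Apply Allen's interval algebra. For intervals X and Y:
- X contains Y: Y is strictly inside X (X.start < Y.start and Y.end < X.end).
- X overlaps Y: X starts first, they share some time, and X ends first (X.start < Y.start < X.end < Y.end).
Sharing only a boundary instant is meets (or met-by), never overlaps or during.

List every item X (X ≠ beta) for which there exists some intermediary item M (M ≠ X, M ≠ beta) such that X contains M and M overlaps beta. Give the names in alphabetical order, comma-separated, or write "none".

eta, mu, theta

Target beta = [t=460, t=554].
Intermediaries M with M overlaps beta: alpha, delta, theta.
Via alpha — items with X contains alpha: eta, mu, theta.
Via delta — items with X contains delta: none.
Via theta — items with X contains theta: eta, mu.
Union: eta, mu, theta.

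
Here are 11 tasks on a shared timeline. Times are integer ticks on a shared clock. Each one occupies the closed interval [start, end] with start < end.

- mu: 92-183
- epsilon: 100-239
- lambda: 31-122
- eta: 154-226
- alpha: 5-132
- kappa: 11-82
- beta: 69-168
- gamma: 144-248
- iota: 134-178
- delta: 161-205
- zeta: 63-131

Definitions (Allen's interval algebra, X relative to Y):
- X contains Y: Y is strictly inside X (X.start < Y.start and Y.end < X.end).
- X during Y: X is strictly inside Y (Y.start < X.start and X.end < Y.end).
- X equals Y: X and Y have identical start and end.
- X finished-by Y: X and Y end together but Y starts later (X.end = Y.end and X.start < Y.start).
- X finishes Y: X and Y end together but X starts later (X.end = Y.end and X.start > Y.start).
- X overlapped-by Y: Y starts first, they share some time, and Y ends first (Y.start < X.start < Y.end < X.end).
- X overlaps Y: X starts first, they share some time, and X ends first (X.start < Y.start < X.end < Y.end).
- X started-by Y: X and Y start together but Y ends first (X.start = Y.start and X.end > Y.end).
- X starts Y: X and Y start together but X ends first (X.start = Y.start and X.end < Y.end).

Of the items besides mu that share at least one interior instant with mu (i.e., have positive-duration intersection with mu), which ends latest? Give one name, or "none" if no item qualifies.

gamma

Target mu = [92, 183].
alpha [5, 132] → overlaps → candidate.
beta [69, 168] → overlaps → candidate.
delta [161, 205] → overlapped-by → candidate.
epsilon [100, 239] → overlapped-by → candidate.
eta [154, 226] → overlapped-by → candidate.
gamma [144, 248] → overlapped-by → candidate.
iota [134, 178] → during → candidate.
kappa [11, 82] → before → excluded.
lambda [31, 122] → overlaps → candidate.
zeta [63, 131] → overlaps → candidate.
Among candidates, latest end is 248 → gamma.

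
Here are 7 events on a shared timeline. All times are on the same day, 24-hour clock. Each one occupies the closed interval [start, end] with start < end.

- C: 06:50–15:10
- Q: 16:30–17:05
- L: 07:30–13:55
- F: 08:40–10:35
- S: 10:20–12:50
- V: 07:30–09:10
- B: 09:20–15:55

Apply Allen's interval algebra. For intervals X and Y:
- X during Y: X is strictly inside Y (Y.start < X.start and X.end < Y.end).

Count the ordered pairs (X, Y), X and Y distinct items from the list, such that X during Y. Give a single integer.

Checking all 42 ordered pairs for relation 'during'; matching pairs in alphabetical order:
(F, C): F during C ✓
(F, L): F during L ✓
(L, C): L during C ✓
(S, B): S during B ✓
(S, C): S during C ✓
(S, L): S during L ✓
(V, C): V during C ✓
Count: 7.

7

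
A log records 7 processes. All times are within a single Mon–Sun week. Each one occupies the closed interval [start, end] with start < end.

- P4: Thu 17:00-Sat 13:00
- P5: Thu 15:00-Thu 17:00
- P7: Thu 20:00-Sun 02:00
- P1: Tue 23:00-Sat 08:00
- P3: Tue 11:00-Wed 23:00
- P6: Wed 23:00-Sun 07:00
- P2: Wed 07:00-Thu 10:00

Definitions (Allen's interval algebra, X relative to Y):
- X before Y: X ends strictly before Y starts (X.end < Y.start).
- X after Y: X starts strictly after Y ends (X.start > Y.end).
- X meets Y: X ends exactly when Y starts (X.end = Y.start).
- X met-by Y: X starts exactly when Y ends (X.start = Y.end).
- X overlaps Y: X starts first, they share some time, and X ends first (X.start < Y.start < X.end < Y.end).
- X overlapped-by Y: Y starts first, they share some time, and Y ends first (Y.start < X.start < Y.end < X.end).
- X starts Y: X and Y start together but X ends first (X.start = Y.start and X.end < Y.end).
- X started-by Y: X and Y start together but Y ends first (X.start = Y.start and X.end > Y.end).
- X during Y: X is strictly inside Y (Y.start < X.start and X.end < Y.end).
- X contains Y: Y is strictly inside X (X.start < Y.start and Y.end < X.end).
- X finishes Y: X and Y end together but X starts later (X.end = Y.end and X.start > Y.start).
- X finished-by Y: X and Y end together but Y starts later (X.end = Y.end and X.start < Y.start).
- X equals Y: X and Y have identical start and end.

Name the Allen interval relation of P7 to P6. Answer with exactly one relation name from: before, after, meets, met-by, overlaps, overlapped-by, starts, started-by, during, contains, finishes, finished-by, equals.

P7 = [Thu 20:00, Sun 02:00]; P6 = [Wed 23:00, Sun 07:00].
Compare endpoints: P7.start > P6.start, P7.start < P6.end, P7.end > P6.start, P7.end < P6.end.
That pattern is 'during'.

during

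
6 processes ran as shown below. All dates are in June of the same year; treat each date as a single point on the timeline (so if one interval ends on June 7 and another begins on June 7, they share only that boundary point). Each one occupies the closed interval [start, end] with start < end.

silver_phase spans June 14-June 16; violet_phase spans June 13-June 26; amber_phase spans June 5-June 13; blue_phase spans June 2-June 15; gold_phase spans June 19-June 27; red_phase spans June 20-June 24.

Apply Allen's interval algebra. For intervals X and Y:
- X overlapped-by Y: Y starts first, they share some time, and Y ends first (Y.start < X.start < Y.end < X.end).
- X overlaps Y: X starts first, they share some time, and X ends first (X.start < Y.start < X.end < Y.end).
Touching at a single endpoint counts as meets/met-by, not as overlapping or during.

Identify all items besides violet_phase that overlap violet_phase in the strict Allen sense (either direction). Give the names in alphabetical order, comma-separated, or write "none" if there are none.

Target violet_phase = [June 13, June 26].
amber_phase [June 5, June 13] → meets → no.
blue_phase [June 2, June 15] → overlaps → yes.
gold_phase [June 19, June 27] → overlapped-by → yes.
red_phase [June 20, June 24] → during → no.
silver_phase [June 14, June 16] → during → no.
Result: blue_phase, gold_phase.

blue_phase, gold_phase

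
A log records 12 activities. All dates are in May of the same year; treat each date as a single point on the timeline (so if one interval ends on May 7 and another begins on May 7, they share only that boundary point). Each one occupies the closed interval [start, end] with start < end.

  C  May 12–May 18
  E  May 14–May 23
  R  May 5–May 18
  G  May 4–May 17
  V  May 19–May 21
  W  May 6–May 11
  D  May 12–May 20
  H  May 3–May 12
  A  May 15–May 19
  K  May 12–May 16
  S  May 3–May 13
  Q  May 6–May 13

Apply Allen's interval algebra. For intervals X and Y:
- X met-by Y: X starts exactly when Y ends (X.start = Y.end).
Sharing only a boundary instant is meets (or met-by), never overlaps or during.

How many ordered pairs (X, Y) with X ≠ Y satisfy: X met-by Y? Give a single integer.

Checking all 132 ordered pairs for relation 'met-by'; matching pairs in alphabetical order:
(C, H): C met-by H ✓
(D, H): D met-by H ✓
(K, H): K met-by H ✓
(V, A): V met-by A ✓
Count: 4.

4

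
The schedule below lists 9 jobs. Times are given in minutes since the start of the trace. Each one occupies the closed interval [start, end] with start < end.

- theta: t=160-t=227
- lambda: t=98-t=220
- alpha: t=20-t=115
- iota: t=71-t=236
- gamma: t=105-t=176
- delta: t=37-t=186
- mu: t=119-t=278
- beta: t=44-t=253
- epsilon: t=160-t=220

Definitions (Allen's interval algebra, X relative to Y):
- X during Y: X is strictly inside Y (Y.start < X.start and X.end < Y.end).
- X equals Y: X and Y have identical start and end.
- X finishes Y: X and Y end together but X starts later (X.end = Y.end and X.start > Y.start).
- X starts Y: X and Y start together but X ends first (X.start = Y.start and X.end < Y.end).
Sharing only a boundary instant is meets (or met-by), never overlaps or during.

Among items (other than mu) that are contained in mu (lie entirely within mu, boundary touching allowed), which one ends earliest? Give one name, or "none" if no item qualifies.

Target mu = [t=119, t=278].
alpha [t=20, t=115] → before → excluded.
beta [t=44, t=253] → overlaps → excluded.
delta [t=37, t=186] → overlaps → excluded.
epsilon [t=160, t=220] → during → candidate.
gamma [t=105, t=176] → overlaps → excluded.
iota [t=71, t=236] → overlaps → excluded.
lambda [t=98, t=220] → overlaps → excluded.
theta [t=160, t=227] → during → candidate.
Among candidates, earliest end is t=220 → epsilon.

epsilon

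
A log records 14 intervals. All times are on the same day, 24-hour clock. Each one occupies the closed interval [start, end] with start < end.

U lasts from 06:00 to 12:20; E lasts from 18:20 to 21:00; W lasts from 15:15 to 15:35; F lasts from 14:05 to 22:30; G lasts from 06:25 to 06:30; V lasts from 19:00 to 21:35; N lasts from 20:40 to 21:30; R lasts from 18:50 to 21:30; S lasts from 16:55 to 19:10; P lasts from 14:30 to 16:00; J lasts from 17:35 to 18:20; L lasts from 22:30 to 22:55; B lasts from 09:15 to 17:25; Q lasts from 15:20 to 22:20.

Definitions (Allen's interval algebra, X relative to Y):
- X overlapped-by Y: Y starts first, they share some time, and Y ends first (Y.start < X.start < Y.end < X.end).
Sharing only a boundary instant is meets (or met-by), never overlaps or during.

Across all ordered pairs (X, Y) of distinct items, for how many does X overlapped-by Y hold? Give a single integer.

13

Checking all 182 ordered pairs for relation 'overlapped-by'; matching pairs in alphabetical order:
(B, U): B overlapped-by U ✓
(E, S): E overlapped-by S ✓
(F, B): F overlapped-by B ✓
(N, E): N overlapped-by E ✓
(Q, B): Q overlapped-by B ✓
(Q, P): Q overlapped-by P ✓
(Q, W): Q overlapped-by W ✓
(R, E): R overlapped-by E ✓
(R, S): R overlapped-by S ✓
(S, B): S overlapped-by B ✓
(V, E): V overlapped-by E ✓
(V, R): V overlapped-by R ✓
(V, S): V overlapped-by S ✓
Count: 13.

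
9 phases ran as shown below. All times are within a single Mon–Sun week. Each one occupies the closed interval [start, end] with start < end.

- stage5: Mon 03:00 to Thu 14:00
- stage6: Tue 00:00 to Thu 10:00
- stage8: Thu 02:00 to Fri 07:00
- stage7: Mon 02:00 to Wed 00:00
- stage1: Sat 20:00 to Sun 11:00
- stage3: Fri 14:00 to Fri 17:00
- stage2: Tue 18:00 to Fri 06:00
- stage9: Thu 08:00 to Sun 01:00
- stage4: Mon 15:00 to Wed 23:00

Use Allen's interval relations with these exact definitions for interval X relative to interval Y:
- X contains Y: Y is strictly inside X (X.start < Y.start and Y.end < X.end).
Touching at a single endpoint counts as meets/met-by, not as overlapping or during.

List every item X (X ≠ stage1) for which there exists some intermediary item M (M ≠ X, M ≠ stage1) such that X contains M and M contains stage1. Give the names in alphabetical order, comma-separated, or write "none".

Target stage1 = [Sat 20:00, Sun 11:00].
Intermediaries M with M contains stage1: none.
Union: none.

none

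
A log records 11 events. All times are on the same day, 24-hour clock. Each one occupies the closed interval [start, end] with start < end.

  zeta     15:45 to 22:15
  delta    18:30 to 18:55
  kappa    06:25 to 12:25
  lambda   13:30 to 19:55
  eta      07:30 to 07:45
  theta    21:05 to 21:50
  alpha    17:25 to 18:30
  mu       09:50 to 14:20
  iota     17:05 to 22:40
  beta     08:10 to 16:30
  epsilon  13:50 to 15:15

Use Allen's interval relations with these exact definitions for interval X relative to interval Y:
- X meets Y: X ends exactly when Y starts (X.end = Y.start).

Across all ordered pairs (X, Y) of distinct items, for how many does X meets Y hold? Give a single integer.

1

Checking all 110 ordered pairs for relation 'meets'; matching pairs in alphabetical order:
(alpha, delta): alpha meets delta ✓
Count: 1.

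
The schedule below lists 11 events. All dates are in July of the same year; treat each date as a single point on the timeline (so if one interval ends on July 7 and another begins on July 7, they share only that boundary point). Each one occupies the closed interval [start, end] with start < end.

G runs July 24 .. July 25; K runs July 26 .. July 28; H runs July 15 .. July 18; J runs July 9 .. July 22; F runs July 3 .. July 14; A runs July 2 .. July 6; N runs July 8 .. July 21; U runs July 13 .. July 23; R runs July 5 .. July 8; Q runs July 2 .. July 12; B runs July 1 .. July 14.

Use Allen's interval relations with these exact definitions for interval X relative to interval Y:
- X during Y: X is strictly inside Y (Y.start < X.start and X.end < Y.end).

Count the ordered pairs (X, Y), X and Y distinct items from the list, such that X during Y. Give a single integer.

8

Checking all 110 ordered pairs for relation 'during'; matching pairs in alphabetical order:
(A, B): A during B ✓
(H, J): H during J ✓
(H, N): H during N ✓
(H, U): H during U ✓
(Q, B): Q during B ✓
(R, B): R during B ✓
(R, F): R during F ✓
(R, Q): R during Q ✓
Count: 8.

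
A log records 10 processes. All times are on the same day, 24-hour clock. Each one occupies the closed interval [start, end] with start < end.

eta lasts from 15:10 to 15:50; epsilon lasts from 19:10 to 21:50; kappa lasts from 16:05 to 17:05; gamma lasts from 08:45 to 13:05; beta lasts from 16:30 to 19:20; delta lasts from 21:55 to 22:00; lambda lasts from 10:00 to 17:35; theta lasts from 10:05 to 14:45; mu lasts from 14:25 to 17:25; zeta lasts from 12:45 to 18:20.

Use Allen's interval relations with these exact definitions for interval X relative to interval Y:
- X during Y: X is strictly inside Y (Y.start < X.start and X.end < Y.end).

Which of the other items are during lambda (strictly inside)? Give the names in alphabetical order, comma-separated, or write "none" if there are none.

eta, kappa, mu, theta

Target lambda = [10:00, 17:35].
beta [16:30, 19:20] → overlapped-by → no.
delta [21:55, 22:00] → after → no.
epsilon [19:10, 21:50] → after → no.
eta [15:10, 15:50] → during → yes.
gamma [08:45, 13:05] → overlaps → no.
kappa [16:05, 17:05] → during → yes.
mu [14:25, 17:25] → during → yes.
theta [10:05, 14:45] → during → yes.
zeta [12:45, 18:20] → overlapped-by → no.
Result: eta, kappa, mu, theta.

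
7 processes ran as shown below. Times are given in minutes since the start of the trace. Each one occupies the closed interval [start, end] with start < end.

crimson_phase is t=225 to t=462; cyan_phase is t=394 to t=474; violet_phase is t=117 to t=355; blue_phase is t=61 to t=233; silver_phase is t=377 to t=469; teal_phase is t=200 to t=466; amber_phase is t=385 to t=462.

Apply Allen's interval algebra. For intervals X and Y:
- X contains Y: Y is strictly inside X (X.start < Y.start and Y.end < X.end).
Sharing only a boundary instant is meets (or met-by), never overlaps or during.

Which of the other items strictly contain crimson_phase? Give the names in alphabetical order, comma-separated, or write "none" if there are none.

Target crimson_phase = [t=225, t=462].
amber_phase [t=385, t=462] → finishes → no.
blue_phase [t=61, t=233] → overlaps → no.
cyan_phase [t=394, t=474] → overlapped-by → no.
silver_phase [t=377, t=469] → overlapped-by → no.
teal_phase [t=200, t=466] → contains → yes.
violet_phase [t=117, t=355] → overlaps → no.
Result: teal_phase.

teal_phase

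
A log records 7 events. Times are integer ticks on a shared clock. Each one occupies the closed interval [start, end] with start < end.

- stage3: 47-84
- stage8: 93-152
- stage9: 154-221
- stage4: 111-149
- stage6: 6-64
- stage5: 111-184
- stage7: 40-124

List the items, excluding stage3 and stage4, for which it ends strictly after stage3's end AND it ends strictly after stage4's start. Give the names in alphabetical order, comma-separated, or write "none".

stage5, stage7, stage8, stage9

Conditions: its end is strictly after stage3's end (X.end > 84) AND its end is strictly after stage4's start (X.end > 111).
stage5: end 184 > 84? ✓; end 184 > 111? ✓ → yes.
stage6: end 64 > 84? ✗; end 64 > 111? ✗ → no.
stage7: end 124 > 84? ✓; end 124 > 111? ✓ → yes.
stage8: end 152 > 84? ✓; end 152 > 111? ✓ → yes.
stage9: end 221 > 84? ✓; end 221 > 111? ✓ → yes.
Result: stage5, stage7, stage8, stage9.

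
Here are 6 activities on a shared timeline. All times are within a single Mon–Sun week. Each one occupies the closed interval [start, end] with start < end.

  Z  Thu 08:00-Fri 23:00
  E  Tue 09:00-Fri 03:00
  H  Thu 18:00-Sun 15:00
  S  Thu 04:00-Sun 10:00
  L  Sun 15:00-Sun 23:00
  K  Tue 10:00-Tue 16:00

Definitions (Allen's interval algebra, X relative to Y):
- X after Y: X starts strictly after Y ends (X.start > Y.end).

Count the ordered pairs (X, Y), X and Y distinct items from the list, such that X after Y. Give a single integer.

7

Checking all 30 ordered pairs for relation 'after'; matching pairs in alphabetical order:
(H, K): H after K ✓
(L, E): L after E ✓
(L, K): L after K ✓
(L, S): L after S ✓
(L, Z): L after Z ✓
(S, K): S after K ✓
(Z, K): Z after K ✓
Count: 7.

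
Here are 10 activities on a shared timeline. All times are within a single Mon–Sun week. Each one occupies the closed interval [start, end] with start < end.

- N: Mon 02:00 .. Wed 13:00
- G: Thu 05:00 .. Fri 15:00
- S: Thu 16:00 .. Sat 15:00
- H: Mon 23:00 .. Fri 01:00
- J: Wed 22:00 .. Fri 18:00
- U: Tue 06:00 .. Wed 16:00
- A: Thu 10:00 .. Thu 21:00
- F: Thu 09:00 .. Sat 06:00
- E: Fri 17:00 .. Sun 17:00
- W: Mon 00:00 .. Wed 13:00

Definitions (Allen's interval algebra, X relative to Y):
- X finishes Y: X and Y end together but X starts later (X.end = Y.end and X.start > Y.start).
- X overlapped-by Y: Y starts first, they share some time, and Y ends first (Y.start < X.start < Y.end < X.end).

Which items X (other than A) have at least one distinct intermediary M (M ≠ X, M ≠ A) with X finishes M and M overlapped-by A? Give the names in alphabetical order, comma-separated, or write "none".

Target A = [Thu 10:00, Thu 21:00].
Intermediaries M with M overlapped-by A: S.
Via S — items with X finishes S: none.
Union: none.

none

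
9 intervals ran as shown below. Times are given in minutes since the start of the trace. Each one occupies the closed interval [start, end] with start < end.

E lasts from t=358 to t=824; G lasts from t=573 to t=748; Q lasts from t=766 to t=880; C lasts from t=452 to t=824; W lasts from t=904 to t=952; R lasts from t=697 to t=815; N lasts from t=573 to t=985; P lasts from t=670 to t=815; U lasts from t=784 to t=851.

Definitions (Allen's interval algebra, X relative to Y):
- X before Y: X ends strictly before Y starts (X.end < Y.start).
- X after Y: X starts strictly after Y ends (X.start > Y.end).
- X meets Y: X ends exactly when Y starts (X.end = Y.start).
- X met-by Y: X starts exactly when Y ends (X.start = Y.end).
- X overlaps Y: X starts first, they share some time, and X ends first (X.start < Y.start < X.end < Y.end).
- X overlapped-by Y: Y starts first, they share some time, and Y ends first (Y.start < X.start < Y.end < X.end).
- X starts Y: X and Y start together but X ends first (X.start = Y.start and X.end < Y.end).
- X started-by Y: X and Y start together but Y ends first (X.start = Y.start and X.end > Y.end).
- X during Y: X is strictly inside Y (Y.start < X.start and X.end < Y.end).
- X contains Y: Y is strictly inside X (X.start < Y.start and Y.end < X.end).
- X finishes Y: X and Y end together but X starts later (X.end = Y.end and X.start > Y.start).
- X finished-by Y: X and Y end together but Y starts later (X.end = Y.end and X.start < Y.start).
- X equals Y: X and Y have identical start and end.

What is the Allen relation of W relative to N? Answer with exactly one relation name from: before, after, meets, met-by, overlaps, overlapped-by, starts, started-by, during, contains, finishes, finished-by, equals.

W = [t=904, t=952]; N = [t=573, t=985].
Compare endpoints: W.start > N.start, W.start < N.end, W.end > N.start, W.end < N.end.
That pattern is 'during'.

during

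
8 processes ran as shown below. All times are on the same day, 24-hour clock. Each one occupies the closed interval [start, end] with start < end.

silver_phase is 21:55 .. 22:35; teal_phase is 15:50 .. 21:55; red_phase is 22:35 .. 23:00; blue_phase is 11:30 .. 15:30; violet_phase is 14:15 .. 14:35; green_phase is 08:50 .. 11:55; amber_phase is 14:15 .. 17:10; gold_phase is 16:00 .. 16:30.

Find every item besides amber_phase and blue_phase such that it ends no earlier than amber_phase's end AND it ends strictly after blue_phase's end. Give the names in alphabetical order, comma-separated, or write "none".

Conditions: its end is no earlier than amber_phase's end (X.end >= 17:10) AND its end is strictly after blue_phase's end (X.end > 15:30).
gold_phase: end 16:30 >= 17:10? ✗; end 16:30 > 15:30? ✓ → no.
green_phase: end 11:55 >= 17:10? ✗; end 11:55 > 15:30? ✗ → no.
red_phase: end 23:00 >= 17:10? ✓; end 23:00 > 15:30? ✓ → yes.
silver_phase: end 22:35 >= 17:10? ✓; end 22:35 > 15:30? ✓ → yes.
teal_phase: end 21:55 >= 17:10? ✓; end 21:55 > 15:30? ✓ → yes.
violet_phase: end 14:35 >= 17:10? ✗; end 14:35 > 15:30? ✗ → no.
Result: red_phase, silver_phase, teal_phase.

red_phase, silver_phase, teal_phase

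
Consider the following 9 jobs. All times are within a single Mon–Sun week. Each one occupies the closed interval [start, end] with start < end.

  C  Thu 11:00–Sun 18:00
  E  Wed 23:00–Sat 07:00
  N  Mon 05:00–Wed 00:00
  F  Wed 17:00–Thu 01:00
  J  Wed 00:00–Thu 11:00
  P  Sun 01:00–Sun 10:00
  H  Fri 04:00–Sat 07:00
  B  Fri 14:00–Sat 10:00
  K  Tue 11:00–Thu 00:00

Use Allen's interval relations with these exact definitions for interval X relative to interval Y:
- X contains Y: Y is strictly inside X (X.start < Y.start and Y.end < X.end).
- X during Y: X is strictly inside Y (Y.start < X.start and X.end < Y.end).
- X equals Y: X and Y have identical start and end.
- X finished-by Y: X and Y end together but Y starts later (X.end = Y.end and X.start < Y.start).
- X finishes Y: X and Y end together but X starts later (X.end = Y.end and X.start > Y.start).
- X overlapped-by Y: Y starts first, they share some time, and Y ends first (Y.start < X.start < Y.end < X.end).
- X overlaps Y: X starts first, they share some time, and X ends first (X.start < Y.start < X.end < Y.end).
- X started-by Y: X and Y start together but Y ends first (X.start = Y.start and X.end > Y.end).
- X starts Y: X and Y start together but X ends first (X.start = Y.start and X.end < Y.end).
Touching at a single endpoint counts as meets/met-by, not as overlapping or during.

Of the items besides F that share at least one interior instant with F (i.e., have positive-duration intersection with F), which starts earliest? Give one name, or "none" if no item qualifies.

K

Target F = [Wed 17:00, Thu 01:00].
B [Fri 14:00, Sat 10:00] → after → excluded.
C [Thu 11:00, Sun 18:00] → after → excluded.
E [Wed 23:00, Sat 07:00] → overlapped-by → candidate.
H [Fri 04:00, Sat 07:00] → after → excluded.
J [Wed 00:00, Thu 11:00] → contains → candidate.
K [Tue 11:00, Thu 00:00] → overlaps → candidate.
N [Mon 05:00, Wed 00:00] → before → excluded.
P [Sun 01:00, Sun 10:00] → after → excluded.
Among candidates, earliest start is Tue 11:00 → K.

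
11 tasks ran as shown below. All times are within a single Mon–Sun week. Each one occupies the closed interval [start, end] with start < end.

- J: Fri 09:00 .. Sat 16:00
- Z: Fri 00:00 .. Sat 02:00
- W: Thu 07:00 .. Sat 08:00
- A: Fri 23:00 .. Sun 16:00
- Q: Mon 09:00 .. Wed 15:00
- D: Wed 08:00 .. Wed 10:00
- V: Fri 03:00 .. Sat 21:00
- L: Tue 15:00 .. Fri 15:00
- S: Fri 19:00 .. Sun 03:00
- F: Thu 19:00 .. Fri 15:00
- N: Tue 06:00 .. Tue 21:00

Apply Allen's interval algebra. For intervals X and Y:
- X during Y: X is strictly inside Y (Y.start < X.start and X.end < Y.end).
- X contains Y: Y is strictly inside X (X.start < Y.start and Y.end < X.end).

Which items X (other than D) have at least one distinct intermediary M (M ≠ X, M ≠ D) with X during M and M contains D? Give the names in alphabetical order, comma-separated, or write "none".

N

Target D = [Wed 08:00, Wed 10:00].
Intermediaries M with M contains D: L, Q.
Via L — items with X during L: none.
Via Q — items with X during Q: N.
Union: N.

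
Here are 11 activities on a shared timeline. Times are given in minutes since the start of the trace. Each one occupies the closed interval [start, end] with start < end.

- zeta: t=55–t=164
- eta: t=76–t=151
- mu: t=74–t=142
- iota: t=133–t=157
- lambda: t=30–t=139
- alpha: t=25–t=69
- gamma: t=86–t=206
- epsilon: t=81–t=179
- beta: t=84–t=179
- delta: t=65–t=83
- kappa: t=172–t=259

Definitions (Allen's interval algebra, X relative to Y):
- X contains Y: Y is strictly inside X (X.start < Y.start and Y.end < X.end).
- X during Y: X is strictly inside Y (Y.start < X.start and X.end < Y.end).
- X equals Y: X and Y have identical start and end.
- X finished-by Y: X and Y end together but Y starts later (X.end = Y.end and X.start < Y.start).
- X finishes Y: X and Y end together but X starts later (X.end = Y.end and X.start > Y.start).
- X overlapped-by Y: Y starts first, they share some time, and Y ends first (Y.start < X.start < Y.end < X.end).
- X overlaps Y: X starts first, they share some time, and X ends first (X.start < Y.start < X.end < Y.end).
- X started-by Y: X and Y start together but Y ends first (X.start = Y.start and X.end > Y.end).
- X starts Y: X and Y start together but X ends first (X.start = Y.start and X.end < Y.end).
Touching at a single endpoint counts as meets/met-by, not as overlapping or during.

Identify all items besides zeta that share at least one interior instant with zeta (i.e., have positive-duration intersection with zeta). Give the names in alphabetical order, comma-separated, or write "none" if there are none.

Target zeta = [t=55, t=164].
alpha [t=25, t=69] → overlaps → yes.
beta [t=84, t=179] → overlapped-by → yes.
delta [t=65, t=83] → during → yes.
epsilon [t=81, t=179] → overlapped-by → yes.
eta [t=76, t=151] → during → yes.
gamma [t=86, t=206] → overlapped-by → yes.
iota [t=133, t=157] → during → yes.
kappa [t=172, t=259] → after → no.
lambda [t=30, t=139] → overlaps → yes.
mu [t=74, t=142] → during → yes.
Result: alpha, beta, delta, epsilon, eta, gamma, iota, lambda, mu.

alpha, beta, delta, epsilon, eta, gamma, iota, lambda, mu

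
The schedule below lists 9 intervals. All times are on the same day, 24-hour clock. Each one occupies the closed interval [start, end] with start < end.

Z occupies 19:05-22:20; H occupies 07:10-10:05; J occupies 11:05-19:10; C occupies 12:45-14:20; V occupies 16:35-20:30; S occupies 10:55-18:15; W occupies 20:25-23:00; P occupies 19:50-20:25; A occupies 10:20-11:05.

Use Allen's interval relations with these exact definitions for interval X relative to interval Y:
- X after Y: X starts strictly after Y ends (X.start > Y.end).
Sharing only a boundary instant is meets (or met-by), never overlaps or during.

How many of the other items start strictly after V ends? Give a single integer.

Target V = [16:35, 20:30].
A [10:20, 11:05] → before → no.
C [12:45, 14:20] → before → no.
H [07:10, 10:05] → before → no.
J [11:05, 19:10] → overlaps → no.
P [19:50, 20:25] → during → no.
S [10:55, 18:15] → overlaps → no.
W [20:25, 23:00] → overlapped-by → no.
Z [19:05, 22:20] → overlapped-by → no.
Total: 0.

0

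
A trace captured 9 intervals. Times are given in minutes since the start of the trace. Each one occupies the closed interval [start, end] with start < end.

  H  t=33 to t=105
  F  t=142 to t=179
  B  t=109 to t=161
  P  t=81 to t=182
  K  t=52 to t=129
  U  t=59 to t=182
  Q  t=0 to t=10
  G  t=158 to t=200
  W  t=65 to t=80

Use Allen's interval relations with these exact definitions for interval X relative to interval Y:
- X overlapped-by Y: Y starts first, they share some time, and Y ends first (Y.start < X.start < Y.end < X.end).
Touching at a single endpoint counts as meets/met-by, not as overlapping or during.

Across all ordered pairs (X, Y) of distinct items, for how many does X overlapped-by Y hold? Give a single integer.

Checking all 72 ordered pairs for relation 'overlapped-by'; matching pairs in alphabetical order:
(B, K): B overlapped-by K ✓
(F, B): F overlapped-by B ✓
(G, B): G overlapped-by B ✓
(G, F): G overlapped-by F ✓
(G, P): G overlapped-by P ✓
(G, U): G overlapped-by U ✓
(K, H): K overlapped-by H ✓
(P, H): P overlapped-by H ✓
(P, K): P overlapped-by K ✓
(U, H): U overlapped-by H ✓
(U, K): U overlapped-by K ✓
Count: 11.

11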